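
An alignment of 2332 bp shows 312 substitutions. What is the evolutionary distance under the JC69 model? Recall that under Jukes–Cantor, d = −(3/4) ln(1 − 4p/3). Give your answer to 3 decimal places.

p = 312/2332 ≈ 0.133791.
d = −(3/4) ln(1 − 4p/3) = −0.75 ln(1 − 0.178388) = −0.75 ln(0.821612)
  = −0.75 × (-0.196487) = 0.147365 substitutions/site.

0.147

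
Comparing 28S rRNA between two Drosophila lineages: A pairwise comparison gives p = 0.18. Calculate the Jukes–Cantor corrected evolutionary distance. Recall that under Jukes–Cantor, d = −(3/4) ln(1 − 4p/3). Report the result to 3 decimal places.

d = −(3/4) ln(1 − 4p/3) = −0.75 ln(1 − 0.24) = −0.75 ln(0.76)
  = −0.75 × (-0.274437) = 0.205828 substitutions/site.

0.206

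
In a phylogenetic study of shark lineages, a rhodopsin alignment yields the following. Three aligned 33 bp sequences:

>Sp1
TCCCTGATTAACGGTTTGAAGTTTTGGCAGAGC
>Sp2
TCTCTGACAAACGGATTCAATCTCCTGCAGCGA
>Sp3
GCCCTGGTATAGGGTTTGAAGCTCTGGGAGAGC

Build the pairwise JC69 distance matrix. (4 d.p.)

d(Sp1,Sp2) = 0.4975, d(Sp1,Sp3) = 0.2928, d(Sp2,Sp3) = 0.6254

Sp1–Sp2: 12/33 sites differ → p ≈ 0.363636, d = −0.75 ln(1 − 0.484848) = 0.497470 ≈ 0.4975.
Sp1–Sp3: 8/33 sites differ → p ≈ 0.242424, d = −0.75 ln(1 − 0.323232) = 0.292820 ≈ 0.2928.
Sp2–Sp3: 14/33 sites differ → p ≈ 0.424242, d = −0.75 ln(1 − 0.565656) = 0.625439 ≈ 0.6254.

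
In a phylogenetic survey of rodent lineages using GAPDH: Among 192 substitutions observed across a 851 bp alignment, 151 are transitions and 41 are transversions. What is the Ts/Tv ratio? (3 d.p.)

3.683

R = 151/41 = 3.682926… ≈ 3.683 (to 3 d.p.).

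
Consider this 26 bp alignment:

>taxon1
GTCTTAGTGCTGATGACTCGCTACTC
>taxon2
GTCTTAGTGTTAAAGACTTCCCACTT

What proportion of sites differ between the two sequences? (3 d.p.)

0.269

The sequences differ at 7 of 26 positions (sites 10, 12, 14, 19, 20, 22, 26).
p = 7/26 = 0.269230… ≈ 0.269 (to 3 d.p.).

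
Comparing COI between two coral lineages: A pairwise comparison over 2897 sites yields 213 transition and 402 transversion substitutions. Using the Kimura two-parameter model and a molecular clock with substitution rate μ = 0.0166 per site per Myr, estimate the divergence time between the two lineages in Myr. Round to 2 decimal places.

7.52

P = 213/2897 ≈ 0.073524 and Q = 402/2897 ≈ 0.138764.
Under the Kimura two-parameter model, d = −½ ln(1 − 2P − Q) − ¼ ln(1 − 2Q).
1 − 2P − Q = 0.714188, giving −½ ln(0.714188) = 0.168305.
1 − 2Q = 0.722472, giving −¼ ln(0.722472) = 0.081269.
d = 0.168305 + 0.081269 = 0.249574.
Under a molecular clock d = 2μt, so t = d/(2μ) = 0.249574 / (2 × 0.0166) = 7.52 Myr.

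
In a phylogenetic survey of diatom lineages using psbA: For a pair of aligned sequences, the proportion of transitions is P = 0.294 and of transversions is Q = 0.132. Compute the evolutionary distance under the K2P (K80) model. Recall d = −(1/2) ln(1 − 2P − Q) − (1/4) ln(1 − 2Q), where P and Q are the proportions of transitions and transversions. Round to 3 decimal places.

Under the Kimura two-parameter model, d = −½ ln(1 − 2P − Q) − ¼ ln(1 − 2Q).
1 − 2P − Q = 0.28, giving −½ ln(0.28) = 0.636483.
1 − 2Q = 0.736, giving −¼ ln(0.736) = 0.076631.
d = 0.636483 + 0.076631 = 0.713114.

0.713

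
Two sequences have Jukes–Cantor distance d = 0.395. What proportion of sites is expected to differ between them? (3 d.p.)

0.307

p = (3/4)(1 − e^(−4d/3)) = 0.75 × (1 − e^(-0.526667)) = 0.75 × (1 − 0.590570) = 0.307073.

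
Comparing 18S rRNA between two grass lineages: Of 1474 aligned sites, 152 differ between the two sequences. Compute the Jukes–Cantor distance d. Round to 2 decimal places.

0.11

p = 152/1474 ≈ 0.103121.
d = −(3/4) ln(1 − 4p/3) = −0.75 ln(1 − 0.137495) = −0.75 ln(0.862505)
  = −0.75 × (-0.147914) = 0.110936 substitutions/site.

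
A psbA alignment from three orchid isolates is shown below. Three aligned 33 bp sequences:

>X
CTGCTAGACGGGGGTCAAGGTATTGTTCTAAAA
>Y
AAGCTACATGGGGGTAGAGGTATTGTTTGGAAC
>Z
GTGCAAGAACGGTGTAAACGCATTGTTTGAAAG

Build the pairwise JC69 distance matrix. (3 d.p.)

d(X,Y) = 0.388, d(X,Z) = 0.441, d(Y,Z) = 0.497

X–Y: 10/33 sites differ → p ≈ 0.30303, d = −0.75 ln(1 − 0.40404) = 0.388186 ≈ 0.388.
X–Z: 11/33 sites differ → p ≈ 0.333333, d = −0.75 ln(1 − 0.444444) = 0.440839 ≈ 0.441.
Y–Z: 12/33 sites differ → p ≈ 0.363636, d = −0.75 ln(1 − 0.484848) = 0.497470 ≈ 0.497.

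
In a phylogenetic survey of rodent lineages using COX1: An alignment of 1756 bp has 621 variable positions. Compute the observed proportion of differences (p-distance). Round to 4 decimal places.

p = 621/1756 = 0.353644… ≈ 0.3536 (to 4 d.p.).

0.3536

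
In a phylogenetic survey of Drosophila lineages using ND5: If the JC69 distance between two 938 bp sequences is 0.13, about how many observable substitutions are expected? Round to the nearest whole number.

Invert JC69: p = (3/4)(1 − e^(−4d/3)) = 0.75 × (1 − e^(-0.173333)) = 0.75 × (1 − 0.840858) = 0.119357.
Expected differing sites = pL ≈ 0.119357 × 938 = 111.956866 ≈ 112.

112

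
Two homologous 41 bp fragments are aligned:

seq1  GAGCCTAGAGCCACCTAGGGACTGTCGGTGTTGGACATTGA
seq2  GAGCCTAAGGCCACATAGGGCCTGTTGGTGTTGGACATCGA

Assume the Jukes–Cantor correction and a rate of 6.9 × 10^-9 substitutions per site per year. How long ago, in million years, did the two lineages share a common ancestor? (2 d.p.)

The sequences differ at 6 of 41 sites (8, 9, 15, 21, 26, 39), so p = 6/41 ≈ 0.146341.
d = −(3/4) ln(1 − 4p/3) = −0.75 ln(1 − 0.195121) = −0.75 ln(0.804879)
  = −0.75 × (-0.217063) = 0.162797 substitutions/site.
Under a molecular clock d = 2μt, so t = d/(2μ) = 0.162797 / (2 × 6.9 × 10^-9) = 11.80 million years.

11.80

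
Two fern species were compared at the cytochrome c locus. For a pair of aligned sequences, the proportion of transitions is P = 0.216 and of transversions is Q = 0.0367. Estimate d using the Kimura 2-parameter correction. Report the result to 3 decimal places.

0.335

Under the Kimura two-parameter model, d = −½ ln(1 − 2P − Q) − ¼ ln(1 − 2Q).
1 − 2P − Q = 0.5313, giving −½ ln(0.5313) = 0.316214.
1 − 2Q = 0.9266, giving −¼ ln(0.9266) = 0.019058.
d = 0.316214 + 0.019058 = 0.335272.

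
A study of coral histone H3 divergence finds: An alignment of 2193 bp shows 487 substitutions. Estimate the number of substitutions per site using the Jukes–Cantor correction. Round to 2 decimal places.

p = 487/2193 ≈ 0.22207.
d = −(3/4) ln(1 − 4p/3) = −0.75 ln(1 − 0.296093) = −0.75 ln(0.703907)
  = −0.75 × (-0.351109) = 0.263332 substitutions/site.

0.26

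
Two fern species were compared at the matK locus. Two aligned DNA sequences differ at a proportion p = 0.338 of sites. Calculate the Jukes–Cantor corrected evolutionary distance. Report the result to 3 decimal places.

d = −(3/4) ln(1 − 4p/3) = −0.75 ln(1 − 0.450667) = −0.75 ln(0.549333)
  = −0.75 × (-0.599050) = 0.449288 substitutions/site.

0.449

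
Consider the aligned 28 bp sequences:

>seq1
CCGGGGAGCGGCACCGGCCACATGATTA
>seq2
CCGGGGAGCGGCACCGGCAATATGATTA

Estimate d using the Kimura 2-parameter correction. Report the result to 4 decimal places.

0.0752

Of 28 sites, 1 differences are transitions and 1 are transversions, so P = 1/28 ≈ 0.035714 and Q = 1/28 ≈ 0.035714.
Under the Kimura two-parameter model, d = −½ ln(1 − 2P − Q) − ¼ ln(1 − 2Q).
1 − 2P − Q = 0.892858, giving −½ ln(0.892858) = 0.056664.
1 − 2Q = 0.928572, giving −¼ ln(0.928572) = 0.018527.
d = 0.056664 + 0.018527 = 0.075191.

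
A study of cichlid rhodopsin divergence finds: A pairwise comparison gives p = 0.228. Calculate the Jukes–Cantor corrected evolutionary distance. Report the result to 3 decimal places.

0.272

d = −(3/4) ln(1 − 4p/3) = −0.75 ln(1 − 0.304) = −0.75 ln(0.696)
  = −0.75 × (-0.362406) = 0.271805 substitutions/site.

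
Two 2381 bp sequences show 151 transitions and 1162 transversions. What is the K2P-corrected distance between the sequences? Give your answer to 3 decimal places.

1.410

P = 151/2381 ≈ 0.063419 and Q = 1162/2381 ≈ 0.48803.
Under the Kimura two-parameter model, d = −½ ln(1 − 2P − Q) − ¼ ln(1 − 2Q).
1 − 2P − Q = 0.385132, giving −½ ln(0.385132) = 0.477085.
1 − 2Q = 0.02394, giving −¼ ln(0.02394) = 0.933051.
d = 0.477085 + 0.933051 = 1.410136.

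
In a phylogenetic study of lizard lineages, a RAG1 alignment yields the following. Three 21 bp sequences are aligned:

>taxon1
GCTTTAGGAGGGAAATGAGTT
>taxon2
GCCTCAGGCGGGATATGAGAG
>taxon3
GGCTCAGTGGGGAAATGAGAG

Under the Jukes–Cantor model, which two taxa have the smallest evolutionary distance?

taxon2 and taxon3

taxon1–taxon2: 6/21 differ, p = 0.286, d = 0.360.
taxon1–taxon3: 7/21 differ, p = 0.333, d = 0.441.
taxon2–taxon3: 4/21 differ, p = 0.190, d = 0.220.
The smallest distance is between taxon2 and taxon3.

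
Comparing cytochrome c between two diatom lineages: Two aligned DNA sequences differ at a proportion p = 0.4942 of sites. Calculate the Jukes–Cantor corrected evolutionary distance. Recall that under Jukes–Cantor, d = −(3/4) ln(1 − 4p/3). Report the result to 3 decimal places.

d = −(3/4) ln(1 − 4p/3) = −0.75 ln(1 − 0.658933) = −0.75 ln(0.341067)
  = −0.75 × (-1.075676) = 0.806757 substitutions/site.

0.807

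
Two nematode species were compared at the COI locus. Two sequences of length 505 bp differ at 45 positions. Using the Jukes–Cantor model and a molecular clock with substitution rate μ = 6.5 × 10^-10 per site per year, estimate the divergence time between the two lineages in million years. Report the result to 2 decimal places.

72.97

p = 45/505 ≈ 0.089109.
d = −(3/4) ln(1 − 4p/3) = −0.75 ln(1 − 0.118812) = −0.75 ln(0.881188)
  = −0.75 × (-0.126484) = 0.094863 substitutions/site.
Under a molecular clock d = 2μt, so t = d/(2μ) = 0.094863 / (2 × 6.5 × 10^-10) = 72.97 million years.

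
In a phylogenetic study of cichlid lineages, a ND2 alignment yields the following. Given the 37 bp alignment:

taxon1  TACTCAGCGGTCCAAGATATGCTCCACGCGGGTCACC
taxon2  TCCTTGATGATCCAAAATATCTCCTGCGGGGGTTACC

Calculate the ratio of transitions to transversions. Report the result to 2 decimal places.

3.67

Transitions are A↔G and C↔T; transversions are all other mismatches.
Transitions: 11. Transversions: 3.
R = 11/3 = 3.666666… ≈ 3.67 (to 2 d.p.).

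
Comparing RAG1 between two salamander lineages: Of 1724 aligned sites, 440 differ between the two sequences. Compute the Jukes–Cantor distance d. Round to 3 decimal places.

0.312

p = 440/1724 ≈ 0.25522.
d = −(3/4) ln(1 − 4p/3) = −0.75 ln(1 − 0.340293) = −0.75 ln(0.659707)
  = −0.75 × (-0.415959) = 0.311969 substitutions/site.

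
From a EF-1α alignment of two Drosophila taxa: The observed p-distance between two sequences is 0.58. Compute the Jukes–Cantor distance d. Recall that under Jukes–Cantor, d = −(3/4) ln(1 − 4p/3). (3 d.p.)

d = −(3/4) ln(1 − 4p/3) = −0.75 ln(1 − 0.773333) = −0.75 ln(0.226667)
  = −0.75 × (-1.484273) = 1.113205 substitutions/site.

1.113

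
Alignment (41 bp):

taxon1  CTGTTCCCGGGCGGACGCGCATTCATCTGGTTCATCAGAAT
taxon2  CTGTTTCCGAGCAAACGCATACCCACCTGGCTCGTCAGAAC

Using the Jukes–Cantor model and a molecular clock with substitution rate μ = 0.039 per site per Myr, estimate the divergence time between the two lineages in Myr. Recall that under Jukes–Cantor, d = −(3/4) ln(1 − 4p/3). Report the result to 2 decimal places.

The sequences differ at 12 of 41 sites, so p = 12/41 ≈ 0.292683.
d = −(3/4) ln(1 − 4p/3) = −0.75 ln(1 − 0.390244) = −0.75 ln(0.609756)
  = −0.75 × (-0.494696) = 0.371022 substitutions/site.
Under a molecular clock d = 2μt, so t = d/(2μ) = 0.371022 / (2 × 0.039) = 4.76 Myr.

4.76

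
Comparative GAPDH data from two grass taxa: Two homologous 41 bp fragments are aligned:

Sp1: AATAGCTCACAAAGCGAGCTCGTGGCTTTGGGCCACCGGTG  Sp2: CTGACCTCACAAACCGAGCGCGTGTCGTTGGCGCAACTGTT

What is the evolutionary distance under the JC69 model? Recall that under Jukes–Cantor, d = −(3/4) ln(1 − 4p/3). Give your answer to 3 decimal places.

The sequences differ at 13 of 41 sites, so p = 13/41 ≈ 0.317073.
d = −(3/4) ln(1 − 4p/3) = −0.75 ln(1 − 0.422764) = −0.75 ln(0.577236)
  = −0.75 × (-0.549504) = 0.412128 substitutions/site.

0.412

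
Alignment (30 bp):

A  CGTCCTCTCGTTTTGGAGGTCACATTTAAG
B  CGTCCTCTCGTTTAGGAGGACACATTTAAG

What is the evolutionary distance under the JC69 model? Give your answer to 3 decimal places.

0.070

The sequences differ at 2 of 30 sites (14, 20), so p = 2/30 ≈ 0.066667.
d = −(3/4) ln(1 − 4p/3) = −0.75 ln(1 − 0.088889) = −0.75 ln(0.911111)
  = −0.75 × (-0.093091) = 0.069818 substitutions/site.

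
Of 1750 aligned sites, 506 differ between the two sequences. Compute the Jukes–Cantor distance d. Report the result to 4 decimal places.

0.3652

p = 506/1750 ≈ 0.289143.
d = −(3/4) ln(1 − 4p/3) = −0.75 ln(1 − 0.385524) = −0.75 ln(0.614476)
  = −0.75 × (-0.486985) = 0.365239 substitutions/site.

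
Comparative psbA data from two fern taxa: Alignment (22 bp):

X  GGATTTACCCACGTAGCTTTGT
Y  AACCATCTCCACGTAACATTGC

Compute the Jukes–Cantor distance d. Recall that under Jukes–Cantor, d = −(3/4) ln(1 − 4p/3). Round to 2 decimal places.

The sequences differ at 10 of 22 sites (1, 2, 3, 4, 5, 7, 8, 16, 18, 22), so p = 10/22 ≈ 0.454545.
d = −(3/4) ln(1 − 4p/3) = −0.75 ln(1 − 0.60606) = −0.75 ln(0.39394)
  = −0.75 × (-0.931557) = 0.698668 substitutions/site.

0.70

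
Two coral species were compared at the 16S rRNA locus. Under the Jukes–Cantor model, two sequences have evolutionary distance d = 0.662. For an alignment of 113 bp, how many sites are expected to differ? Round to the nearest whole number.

Invert JC69: p = (3/4)(1 − e^(−4d/3)) = 0.75 × (1 − e^(-0.882667)) = 0.75 × (1 − 0.413678) = 0.439742.
Expected differing sites = pL ≈ 0.439742 × 113 = 49.690846 ≈ 50.

50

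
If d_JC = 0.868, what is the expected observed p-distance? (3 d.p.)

p = (3/4)(1 − e^(−4d/3)) = 0.75 × (1 − e^(-1.157333)) = 0.75 × (1 − 0.314323) = 0.514258.

0.514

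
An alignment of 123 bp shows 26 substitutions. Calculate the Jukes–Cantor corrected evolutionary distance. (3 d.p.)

p = 26/123 ≈ 0.211382.
d = −(3/4) ln(1 − 4p/3) = −0.75 ln(1 − 0.281843) = −0.75 ln(0.718157)
  = −0.75 × (-0.331067) = 0.248300 substitutions/site.

0.248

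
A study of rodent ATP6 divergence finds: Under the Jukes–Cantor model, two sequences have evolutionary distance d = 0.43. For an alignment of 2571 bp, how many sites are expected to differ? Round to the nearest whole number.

Invert JC69: p = (3/4)(1 − e^(−4d/3)) = 0.75 × (1 − e^(-0.573333)) = 0.75 × (1 − 0.563644) = 0.327267.
Expected differing sites = pL ≈ 0.327267 × 2571 = 841.403457 ≈ 841.

841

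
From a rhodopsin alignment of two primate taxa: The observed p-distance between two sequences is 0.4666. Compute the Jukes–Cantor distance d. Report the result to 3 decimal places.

0.730

d = −(3/4) ln(1 − 4p/3) = −0.75 ln(1 − 0.622133) = −0.75 ln(0.377867)
  = −0.75 × (-0.973213) = 0.729910 substitutions/site.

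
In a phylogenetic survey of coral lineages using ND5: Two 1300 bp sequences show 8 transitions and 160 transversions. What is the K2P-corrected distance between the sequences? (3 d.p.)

P = 8/1300 ≈ 0.006154 and Q = 160/1300 ≈ 0.123077.
Under the Kimura two-parameter model, d = −½ ln(1 − 2P − Q) − ¼ ln(1 − 2Q).
1 − 2P − Q = 0.864615, giving −½ ln(0.864615) = 0.072735.
1 − 2Q = 0.753846, giving −¼ ln(0.753846) = 0.070642.
d = 0.072735 + 0.070642 = 0.143377.

0.143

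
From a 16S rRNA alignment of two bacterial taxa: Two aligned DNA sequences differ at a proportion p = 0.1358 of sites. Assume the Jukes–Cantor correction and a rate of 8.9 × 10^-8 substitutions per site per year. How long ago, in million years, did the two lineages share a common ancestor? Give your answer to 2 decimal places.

d = −(3/4) ln(1 − 4p/3) = −0.75 ln(1 − 0.181067) = −0.75 ln(0.818933)
  = −0.75 × (-0.199753) = 0.149815 substitutions/site.
Under a molecular clock d = 2μt, so t = d/(2μ) = 0.149815 / (2 × 8.9 × 10^-8) = 0.84 million years.

0.84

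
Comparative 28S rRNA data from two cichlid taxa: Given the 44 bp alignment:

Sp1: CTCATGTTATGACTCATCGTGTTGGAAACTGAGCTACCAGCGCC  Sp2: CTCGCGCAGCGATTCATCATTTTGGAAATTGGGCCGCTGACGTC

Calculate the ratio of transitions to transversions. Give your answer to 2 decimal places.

Transitions are A↔G and C↔T; transversions are all other mismatches.
Transitions: 15. Transversions: 2.
R = 15/2 = 7.50.

7.50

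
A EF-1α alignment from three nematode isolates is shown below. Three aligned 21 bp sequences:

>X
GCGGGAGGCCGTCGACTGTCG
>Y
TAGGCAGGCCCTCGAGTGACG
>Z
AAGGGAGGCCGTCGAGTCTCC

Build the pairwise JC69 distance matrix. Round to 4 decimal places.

X–Y: 6/21 sites differ → p ≈ 0.285714, d = −0.75 ln(1 − 0.380952) = 0.359679 ≈ 0.3597.
X–Z: 5/21 sites differ → p ≈ 0.238095, d = −0.75 ln(1 − 0.31746) = 0.286451 ≈ 0.2865.
Y–Z: 6/21 sites differ → p ≈ 0.285714, d = −0.75 ln(1 − 0.380952) = 0.359679 ≈ 0.3597.

d(X,Y) = 0.3597, d(X,Z) = 0.2865, d(Y,Z) = 0.3597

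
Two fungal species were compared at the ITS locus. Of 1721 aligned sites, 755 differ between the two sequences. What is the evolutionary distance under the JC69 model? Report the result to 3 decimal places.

p = 755/1721 ≈ 0.438698.
d = −(3/4) ln(1 − 4p/3) = −0.75 ln(1 − 0.584931) = −0.75 ln(0.415069)
  = −0.75 × (-0.879311) = 0.659483 substitutions/site.

0.659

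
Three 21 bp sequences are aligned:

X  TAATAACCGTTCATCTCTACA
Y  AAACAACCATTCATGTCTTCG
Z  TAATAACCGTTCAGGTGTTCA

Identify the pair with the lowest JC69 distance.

X–Y: 6/21 differ, p = 0.286, d = 0.360.
X–Z: 4/21 differ, p = 0.190, d = 0.220.
Y–Z: 6/21 differ, p = 0.286, d = 0.360.
The smallest distance is between X and Z.

X and Z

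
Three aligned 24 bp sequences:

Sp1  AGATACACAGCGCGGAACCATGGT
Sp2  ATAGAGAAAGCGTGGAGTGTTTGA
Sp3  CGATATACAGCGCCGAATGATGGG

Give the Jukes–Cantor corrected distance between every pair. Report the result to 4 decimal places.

d(Sp1,Sp2) = 0.7083, d(Sp1,Sp3) = 0.3041, d(Sp2,Sp3) = 0.7083

Sp1–Sp2: 11/24 sites differ → p ≈ 0.458333, d = −0.75 ln(1 − 0.611111) = 0.708346 ≈ 0.7083.
Sp1–Sp3: 6/24 sites differ → p = 0.25, d = −0.75 ln(1 − 0.333333) = 0.304098 ≈ 0.3041.
Sp2–Sp3: 11/24 sites differ → p ≈ 0.458333, d = −0.75 ln(1 − 0.611111) = 0.708346 ≈ 0.7083.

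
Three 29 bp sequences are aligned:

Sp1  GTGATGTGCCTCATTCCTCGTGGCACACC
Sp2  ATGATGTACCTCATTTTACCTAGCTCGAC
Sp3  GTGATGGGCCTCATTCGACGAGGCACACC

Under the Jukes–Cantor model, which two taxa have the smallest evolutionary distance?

Sp1–Sp2: 10/29 differ, p = 0.345, d = 0.462.
Sp1–Sp3: 4/29 differ, p = 0.138, d = 0.152.
Sp2–Sp3: 11/29 differ, p = 0.379, d = 0.529.
The smallest distance is between Sp1 and Sp3.

Sp1 and Sp3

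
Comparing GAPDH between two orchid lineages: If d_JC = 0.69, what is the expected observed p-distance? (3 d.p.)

p = (3/4)(1 − e^(−4d/3)) = 0.75 × (1 − e^(-0.92)) = 0.75 × (1 − 0.398519) = 0.451111.

0.451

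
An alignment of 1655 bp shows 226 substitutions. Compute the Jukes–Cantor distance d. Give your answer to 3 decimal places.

p = 226/1655 ≈ 0.136556.
d = −(3/4) ln(1 − 4p/3) = −0.75 ln(1 − 0.182075) = −0.75 ln(0.817925)
  = −0.75 × (-0.200985) = 0.150739 substitutions/site.

0.151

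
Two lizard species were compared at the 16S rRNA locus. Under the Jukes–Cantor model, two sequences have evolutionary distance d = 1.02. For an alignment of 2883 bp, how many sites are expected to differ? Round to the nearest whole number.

Invert JC69: p = (3/4)(1 − e^(−4d/3)) = 0.75 × (1 − e^(-1.36)) = 0.75 × (1 − 0.256661) = 0.557504.
Expected differing sites = pL ≈ 0.557504 × 2883 = 1607.284032 ≈ 1607.

1607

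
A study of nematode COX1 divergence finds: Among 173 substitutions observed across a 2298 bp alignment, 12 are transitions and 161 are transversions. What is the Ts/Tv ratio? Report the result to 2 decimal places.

R = 12/161 = 0.074534… ≈ 0.07 (to 2 d.p.).

0.07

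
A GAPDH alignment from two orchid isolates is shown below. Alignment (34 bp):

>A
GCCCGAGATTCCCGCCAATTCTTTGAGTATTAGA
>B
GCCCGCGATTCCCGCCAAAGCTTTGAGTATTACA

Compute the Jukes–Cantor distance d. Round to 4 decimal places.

0.1280

The sequences differ at 4 of 34 sites (6, 19, 20, 33), so p = 4/34 ≈ 0.117647.
d = −(3/4) ln(1 − 4p/3) = −0.75 ln(1 − 0.156863) = −0.75 ln(0.843137)
  = −0.75 × (-0.170626) = 0.127970 substitutions/site.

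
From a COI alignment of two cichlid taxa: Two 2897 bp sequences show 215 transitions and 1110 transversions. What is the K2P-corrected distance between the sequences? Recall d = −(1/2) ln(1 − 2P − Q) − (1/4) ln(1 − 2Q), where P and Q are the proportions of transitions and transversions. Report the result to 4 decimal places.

0.7426

P = 215/2897 ≈ 0.074215 and Q = 1110/2897 ≈ 0.383155.
Under the Kimura two-parameter model, d = −½ ln(1 − 2P − Q) − ¼ ln(1 − 2Q).
1 − 2P − Q = 0.468415, giving −½ ln(0.468415) = 0.379200.
1 − 2Q = 0.23369, giving −¼ ln(0.23369) = 0.363440.
d = 0.379200 + 0.363440 = 0.742640.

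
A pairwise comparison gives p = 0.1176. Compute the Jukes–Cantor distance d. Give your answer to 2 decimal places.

d = −(3/4) ln(1 − 4p/3) = −0.75 ln(1 − 0.1568) = −0.75 ln(0.8432)
  = −0.75 × (-0.170551) = 0.127913 substitutions/site.

0.13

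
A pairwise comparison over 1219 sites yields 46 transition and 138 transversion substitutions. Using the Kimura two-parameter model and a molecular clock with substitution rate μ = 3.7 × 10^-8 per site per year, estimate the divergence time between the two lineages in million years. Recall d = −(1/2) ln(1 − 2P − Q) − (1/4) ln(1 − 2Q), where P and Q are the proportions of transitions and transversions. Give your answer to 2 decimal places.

P = 46/1219 ≈ 0.037736 and Q = 138/1219 ≈ 0.113208.
Under the Kimura two-parameter model, d = −½ ln(1 − 2P − Q) − ¼ ln(1 − 2Q).
1 − 2P − Q = 0.81132, giving −½ ln(0.81132) = 0.104546.
1 − 2Q = 0.773584, giving −¼ ln(0.773584) = 0.064180.
d = 0.104546 + 0.064180 = 0.168726.
Under a molecular clock d = 2μt, so t = d/(2μ) = 0.168726 / (2 × 3.7 × 10^-8) = 2.28 million years.

2.28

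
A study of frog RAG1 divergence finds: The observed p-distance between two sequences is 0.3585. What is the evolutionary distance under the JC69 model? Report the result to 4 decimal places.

0.4876

d = −(3/4) ln(1 − 4p/3) = −0.75 ln(1 − 0.478) = −0.75 ln(0.522)
  = −0.75 × (-0.650088) = 0.487566 substitutions/site.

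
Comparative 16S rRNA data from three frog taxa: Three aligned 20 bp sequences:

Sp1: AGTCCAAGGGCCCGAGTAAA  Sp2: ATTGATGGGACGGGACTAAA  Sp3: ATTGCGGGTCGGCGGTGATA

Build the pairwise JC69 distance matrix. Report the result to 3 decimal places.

Sp1–Sp2: 9/20 sites differ → p = 0.45, d = −0.75 ln(1 − 0.6) = 0.687218 ≈ 0.687.
Sp1–Sp3: 12/20 sites differ → p = 0.6, d = −0.75 ln(1 − 0.8) = 1.207078 ≈ 1.207.
Sp2–Sp3: 10/20 sites differ → p = 0.5, d = −0.75 ln(1 − 0.666667) = 0.823960 ≈ 0.824.

d(Sp1,Sp2) = 0.687, d(Sp1,Sp3) = 1.207, d(Sp2,Sp3) = 0.824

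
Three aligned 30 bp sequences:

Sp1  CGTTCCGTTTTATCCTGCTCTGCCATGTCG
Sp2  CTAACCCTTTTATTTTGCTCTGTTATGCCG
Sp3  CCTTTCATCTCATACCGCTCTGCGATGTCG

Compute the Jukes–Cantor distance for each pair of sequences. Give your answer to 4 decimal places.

Sp1–Sp2: 9/30 sites differ → p = 0.3, d = −0.75 ln(1 − 0.4) = 0.383119 ≈ 0.3831.
Sp1–Sp3: 8/30 sites differ → p ≈ 0.266667, d = −0.75 ln(1 − 0.355556) = 0.329526 ≈ 0.3295.
Sp2–Sp3: 13/30 sites differ → p ≈ 0.433333, d = −0.75 ln(1 − 0.577777) = 0.646666 ≈ 0.6467.

d(Sp1,Sp2) = 0.3831, d(Sp1,Sp3) = 0.3295, d(Sp2,Sp3) = 0.6467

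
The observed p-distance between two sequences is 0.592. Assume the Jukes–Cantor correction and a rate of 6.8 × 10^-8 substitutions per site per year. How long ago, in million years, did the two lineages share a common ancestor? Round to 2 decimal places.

8.59

d = −(3/4) ln(1 − 4p/3) = −0.75 ln(1 − 0.789333) = −0.75 ln(0.210667)
  = −0.75 × (-1.557477) = 1.168108 substitutions/site.
Under a molecular clock d = 2μt, so t = d/(2μ) = 1.168108 / (2 × 6.8 × 10^-8) = 8.59 million years.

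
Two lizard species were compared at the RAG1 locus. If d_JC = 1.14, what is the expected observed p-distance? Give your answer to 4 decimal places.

p = (3/4)(1 − e^(−4d/3)) = 0.75 × (1 − e^(-1.52)) = 0.75 × (1 − 0.218712) = 0.585966.

0.5860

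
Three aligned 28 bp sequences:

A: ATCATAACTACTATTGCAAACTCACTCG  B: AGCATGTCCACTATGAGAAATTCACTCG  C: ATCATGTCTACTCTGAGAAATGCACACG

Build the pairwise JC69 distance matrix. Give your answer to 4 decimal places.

A–B: 8/28 sites differ → p ≈ 0.285714, d = −0.75 ln(1 − 0.380952) = 0.359679 ≈ 0.3597.
A–C: 9/28 sites differ → p ≈ 0.321429, d = −0.75 ln(1 − 0.428572) = 0.419713 ≈ 0.4197.
B–C: 5/28 sites differ → p ≈ 0.178571, d = −0.75 ln(1 − 0.238095) = 0.203950 ≈ 0.2040.

d(A,B) = 0.3597, d(A,C) = 0.4197, d(B,C) = 0.2040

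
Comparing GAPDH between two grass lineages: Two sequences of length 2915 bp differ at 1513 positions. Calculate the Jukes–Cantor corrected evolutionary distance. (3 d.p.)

0.883

p = 1513/2915 ≈ 0.519039.
d = −(3/4) ln(1 − 4p/3) = −0.75 ln(1 − 0.692052) = −0.75 ln(0.307948)
  = −0.75 × (-1.177824) = 0.883368 substitutions/site.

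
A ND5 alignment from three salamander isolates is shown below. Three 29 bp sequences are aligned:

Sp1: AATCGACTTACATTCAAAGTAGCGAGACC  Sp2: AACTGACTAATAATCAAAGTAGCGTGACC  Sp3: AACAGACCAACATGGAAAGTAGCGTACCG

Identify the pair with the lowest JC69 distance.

Sp1 and Sp2

Sp1–Sp2: 6/29 differ, p = 0.207, d = 0.242.
Sp1–Sp3: 10/29 differ, p = 0.345, d = 0.462.
Sp2–Sp3: 9/29 differ, p = 0.310, d = 0.401.
The smallest distance is between Sp1 and Sp2.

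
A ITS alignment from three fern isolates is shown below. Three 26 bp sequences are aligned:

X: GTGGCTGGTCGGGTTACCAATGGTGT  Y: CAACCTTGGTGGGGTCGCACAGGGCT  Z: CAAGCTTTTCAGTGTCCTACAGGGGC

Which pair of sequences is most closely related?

Y and Z

X–Y: 14/26 differ, p = 0.538, d = 0.949.
X–Z: 14/26 differ, p = 0.538, d = 0.949.
Y–Z: 10/26 differ, p = 0.385, d = 0.539.
The smallest distance is between Y and Z.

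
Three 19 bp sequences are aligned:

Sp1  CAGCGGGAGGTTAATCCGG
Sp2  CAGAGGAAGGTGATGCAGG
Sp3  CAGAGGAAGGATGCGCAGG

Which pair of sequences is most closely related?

Sp1–Sp2: 6/19 differ, p = 0.316, d = 0.410.
Sp1–Sp3: 7/19 differ, p = 0.368, d = 0.507.
Sp2–Sp3: 4/19 differ, p = 0.211, d = 0.247.
The smallest distance is between Sp2 and Sp3.

Sp2 and Sp3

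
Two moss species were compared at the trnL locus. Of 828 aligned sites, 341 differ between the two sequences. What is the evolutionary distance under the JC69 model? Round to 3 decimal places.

0.597

p = 341/828 ≈ 0.411836.
d = −(3/4) ln(1 − 4p/3) = −0.75 ln(1 − 0.549115) = −0.75 ln(0.450885)
  = −0.75 × (-0.796543) = 0.597407 substitutions/site.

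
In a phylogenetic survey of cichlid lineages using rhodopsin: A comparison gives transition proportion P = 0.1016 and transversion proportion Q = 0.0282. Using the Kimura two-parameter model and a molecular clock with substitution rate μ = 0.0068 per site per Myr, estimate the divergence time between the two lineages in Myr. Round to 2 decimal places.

10.74

Under the Kimura two-parameter model, d = −½ ln(1 − 2P − Q) − ¼ ln(1 − 2Q).
1 − 2P − Q = 0.7686, giving −½ ln(0.7686) = 0.131592.
1 − 2Q = 0.9436, giving −¼ ln(0.9436) = 0.014513.
d = 0.131592 + 0.014513 = 0.146105.
Under a molecular clock d = 2μt, so t = d/(2μ) = 0.146105 / (2 × 0.0068) = 10.74 Myr.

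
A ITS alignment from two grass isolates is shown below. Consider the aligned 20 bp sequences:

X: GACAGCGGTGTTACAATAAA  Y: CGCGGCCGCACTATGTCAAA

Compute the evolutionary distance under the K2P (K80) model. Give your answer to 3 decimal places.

Of 20 sites, 8 differences are transitions and 3 are transversions, so P = 8/20 = 0.4 and Q = 3/20 = 0.15.
Under the Kimura two-parameter model, d = −½ ln(1 − 2P − Q) − ¼ ln(1 − 2Q).
1 − 2P − Q = 0.05, giving −½ ln(0.05) = 1.497866.
1 − 2Q = 0.7, giving −¼ ln(0.7) = 0.089169.
d = 1.497866 + 0.089169 = 1.587035.

1.587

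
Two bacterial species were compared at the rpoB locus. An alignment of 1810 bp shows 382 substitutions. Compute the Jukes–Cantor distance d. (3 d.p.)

0.248

p = 382/1810 ≈ 0.21105.
d = −(3/4) ln(1 − 4p/3) = −0.75 ln(1 − 0.2814) = −0.75 ln(0.7186)
  = −0.75 × (-0.330450) = 0.247838 substitutions/site.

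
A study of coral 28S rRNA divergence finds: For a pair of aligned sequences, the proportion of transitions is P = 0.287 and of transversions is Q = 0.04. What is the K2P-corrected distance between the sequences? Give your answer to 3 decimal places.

Under the Kimura two-parameter model, d = −½ ln(1 − 2P − Q) − ¼ ln(1 − 2Q).
1 − 2P − Q = 0.386, giving −½ ln(0.386) = 0.475959.
1 − 2Q = 0.92, giving −¼ ln(0.92) = 0.020845.
d = 0.475959 + 0.020845 = 0.496804.

0.497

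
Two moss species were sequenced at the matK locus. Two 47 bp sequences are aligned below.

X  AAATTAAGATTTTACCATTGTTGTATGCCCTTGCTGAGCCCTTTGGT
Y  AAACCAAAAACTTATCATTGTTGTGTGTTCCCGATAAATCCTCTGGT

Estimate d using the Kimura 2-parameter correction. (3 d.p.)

0.531

Of 47 sites, 14 differences are transitions and 2 are transversions, so P = 14/47 ≈ 0.297872 and Q = 2/47 ≈ 0.042553.
Under the Kimura two-parameter model, d = −½ ln(1 − 2P − Q) − ¼ ln(1 − 2Q).
1 − 2P − Q = 0.361703, giving −½ ln(0.361703) = 0.508466.
1 − 2Q = 0.914894, giving −¼ ln(0.914894) = 0.022237.
d = 0.508466 + 0.022237 = 0.530703.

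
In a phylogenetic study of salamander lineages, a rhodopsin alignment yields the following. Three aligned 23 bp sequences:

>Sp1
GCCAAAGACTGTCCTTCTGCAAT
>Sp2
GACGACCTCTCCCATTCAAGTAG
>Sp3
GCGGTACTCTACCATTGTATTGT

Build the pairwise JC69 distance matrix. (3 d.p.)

d(Sp1,Sp2) = 1.051, d(Sp1,Sp3) = 1.051, d(Sp2,Sp3) = 0.650

Sp1–Sp2: 13/23 sites differ → p ≈ 0.565217, d = −0.75 ln(1 − 0.753623) = 1.050669 ≈ 1.051.
Sp1–Sp3: 13/23 sites differ → p ≈ 0.565217, d = −0.75 ln(1 − 0.753623) = 1.050669 ≈ 1.051.
Sp2–Sp3: 10/23 sites differ → p ≈ 0.434783, d = −0.75 ln(1 − 0.579711) = 0.650110 ≈ 0.650.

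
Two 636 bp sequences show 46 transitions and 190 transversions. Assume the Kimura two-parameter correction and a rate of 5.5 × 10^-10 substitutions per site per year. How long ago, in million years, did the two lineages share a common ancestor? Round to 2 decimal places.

P = 46/636 ≈ 0.072327 and Q = 190/636 ≈ 0.298742.
Under the Kimura two-parameter model, d = −½ ln(1 − 2P − Q) − ¼ ln(1 − 2Q).
1 − 2P − Q = 0.556604, giving −½ ln(0.556604) = 0.292951.
1 − 2Q = 0.402516, giving −¼ ln(0.402516) = 0.227505.
d = 0.292951 + 0.227505 = 0.520456.
Under a molecular clock d = 2μt, so t = d/(2μ) = 0.520456 / (2 × 5.5 × 10^-10) = 473.14 million years.

473.14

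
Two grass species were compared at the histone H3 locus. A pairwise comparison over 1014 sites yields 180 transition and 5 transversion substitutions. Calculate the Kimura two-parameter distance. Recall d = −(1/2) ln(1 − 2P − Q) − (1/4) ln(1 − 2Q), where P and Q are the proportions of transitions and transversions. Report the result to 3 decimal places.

P = 180/1014 ≈ 0.177515 and Q = 5/1014 ≈ 0.004931.
Under the Kimura two-parameter model, d = −½ ln(1 − 2P − Q) − ¼ ln(1 − 2Q).
1 − 2P − Q = 0.640039, giving −½ ln(0.640039) = 0.223113.
1 − 2Q = 0.990138, giving −¼ ln(0.990138) = 0.002478.
d = 0.223113 + 0.002478 = 0.225591.

0.226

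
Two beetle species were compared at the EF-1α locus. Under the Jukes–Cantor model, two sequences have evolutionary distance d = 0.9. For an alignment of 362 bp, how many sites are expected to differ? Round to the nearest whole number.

190

Invert JC69: p = (3/4)(1 − e^(−4d/3)) = 0.75 × (1 − e^(-1.2)) = 0.75 × (1 − 0.301194) = 0.524105.
Expected differing sites = pL ≈ 0.524105 × 362 = 189.72601 ≈ 190.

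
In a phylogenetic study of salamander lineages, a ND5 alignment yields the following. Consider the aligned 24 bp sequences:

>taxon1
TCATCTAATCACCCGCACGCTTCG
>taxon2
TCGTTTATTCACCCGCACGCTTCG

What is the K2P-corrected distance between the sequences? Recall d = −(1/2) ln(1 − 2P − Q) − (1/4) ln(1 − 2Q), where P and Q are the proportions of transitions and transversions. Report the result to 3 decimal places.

0.139

Of 24 sites, 2 differences are transitions and 1 are transversions, so P = 2/24 ≈ 0.083333 and Q = 1/24 ≈ 0.041667.
Under the Kimura two-parameter model, d = −½ ln(1 − 2P − Q) − ¼ ln(1 − 2Q).
1 − 2P − Q = 0.791667, giving −½ ln(0.791667) = 0.116807.
1 − 2Q = 0.916666, giving −¼ ln(0.916666) = 0.021753.
d = 0.116807 + 0.021753 = 0.138560.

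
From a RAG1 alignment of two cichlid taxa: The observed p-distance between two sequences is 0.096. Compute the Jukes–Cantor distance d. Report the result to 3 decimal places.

0.103

d = −(3/4) ln(1 − 4p/3) = −0.75 ln(1 − 0.128) = −0.75 ln(0.872)
  = −0.75 × (-0.136966) = 0.102725 substitutions/site.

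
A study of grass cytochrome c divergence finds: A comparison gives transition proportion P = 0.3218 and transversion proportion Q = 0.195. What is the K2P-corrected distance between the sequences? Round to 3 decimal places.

Under the Kimura two-parameter model, d = −½ ln(1 − 2P − Q) − ¼ ln(1 − 2Q).
1 − 2P − Q = 0.1614, giving −½ ln(0.1614) = 0.911935.
1 − 2Q = 0.61, giving −¼ ln(0.61) = 0.123574.
d = 0.911935 + 0.123574 = 1.035509.

1.036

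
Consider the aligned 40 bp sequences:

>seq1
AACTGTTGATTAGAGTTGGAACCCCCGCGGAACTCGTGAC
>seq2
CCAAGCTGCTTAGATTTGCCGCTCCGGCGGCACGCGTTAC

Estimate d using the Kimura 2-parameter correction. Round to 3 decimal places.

Of 40 sites, 3 differences are transitions and 12 are transversions, so P = 3/40 = 0.075 and Q = 12/40 = 0.3.
Under the Kimura two-parameter model, d = −½ ln(1 − 2P − Q) − ¼ ln(1 − 2Q).
1 − 2P − Q = 0.55, giving −½ ln(0.55) = 0.298919.
1 − 2Q = 0.4, giving −¼ ln(0.4) = 0.229073.
d = 0.298919 + 0.229073 = 0.527992.

0.528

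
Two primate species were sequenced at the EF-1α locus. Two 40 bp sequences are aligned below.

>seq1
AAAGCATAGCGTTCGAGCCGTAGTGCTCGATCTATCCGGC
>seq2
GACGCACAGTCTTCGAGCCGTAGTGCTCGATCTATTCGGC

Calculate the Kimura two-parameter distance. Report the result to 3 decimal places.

Of 40 sites, 4 differences are transitions and 2 are transversions, so P = 4/40 = 0.1 and Q = 2/40 = 0.05.
Under the Kimura two-parameter model, d = −½ ln(1 − 2P − Q) − ¼ ln(1 − 2Q).
1 − 2P − Q = 0.75, giving −½ ln(0.75) = 0.143841.
1 − 2Q = 0.9, giving −¼ ln(0.9) = 0.026340.
d = 0.143841 + 0.026340 = 0.170181.

0.170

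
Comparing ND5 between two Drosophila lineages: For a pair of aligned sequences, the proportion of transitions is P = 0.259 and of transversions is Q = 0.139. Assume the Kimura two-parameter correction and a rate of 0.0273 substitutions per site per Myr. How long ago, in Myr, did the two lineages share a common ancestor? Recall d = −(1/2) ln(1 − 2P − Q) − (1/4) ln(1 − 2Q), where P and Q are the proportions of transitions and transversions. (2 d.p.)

Under the Kimura two-parameter model, d = −½ ln(1 − 2P − Q) − ¼ ln(1 − 2Q).
1 − 2P − Q = 0.343, giving −½ ln(0.343) = 0.535012.
1 − 2Q = 0.722, giving −¼ ln(0.722) = 0.081433.
d = 0.535012 + 0.081433 = 0.616445.
Under a molecular clock d = 2μt, so t = d/(2μ) = 0.616445 / (2 × 0.0273) = 11.29 Myr.

11.29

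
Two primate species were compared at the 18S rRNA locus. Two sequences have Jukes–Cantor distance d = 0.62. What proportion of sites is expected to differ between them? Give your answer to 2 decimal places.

p = (3/4)(1 − e^(−4d/3)) = 0.75 × (1 − e^(-0.826667)) = 0.75 × (1 − 0.437505) = 0.421871.

0.42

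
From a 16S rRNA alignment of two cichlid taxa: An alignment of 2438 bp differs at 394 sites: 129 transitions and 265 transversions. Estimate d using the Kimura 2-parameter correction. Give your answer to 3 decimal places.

P = 129/2438 ≈ 0.052912 and Q = 265/2438 ≈ 0.108696.
Under the Kimura two-parameter model, d = −½ ln(1 − 2P − Q) − ¼ ln(1 − 2Q).
1 − 2P − Q = 0.78548, giving −½ ln(0.78548) = 0.120730.
1 − 2Q = 0.782608, giving −¼ ln(0.782608) = 0.061281.
d = 0.120730 + 0.061281 = 0.182011.

0.182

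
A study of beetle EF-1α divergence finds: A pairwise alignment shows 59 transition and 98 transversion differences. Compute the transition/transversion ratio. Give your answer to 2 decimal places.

0.60

R = 59/98 = 0.602040… ≈ 0.60 (to 2 d.p.).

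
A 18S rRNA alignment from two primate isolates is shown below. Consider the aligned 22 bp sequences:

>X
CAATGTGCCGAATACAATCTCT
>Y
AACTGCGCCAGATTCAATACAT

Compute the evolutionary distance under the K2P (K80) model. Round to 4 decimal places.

0.5984

Of 22 sites, 4 differences are transitions and 5 are transversions, so P = 4/22 ≈ 0.181818 and Q = 5/22 ≈ 0.227273.
Under the Kimura two-parameter model, d = −½ ln(1 − 2P − Q) − ¼ ln(1 − 2Q).
1 − 2P − Q = 0.409091, giving −½ ln(0.409091) = 0.446909.
1 − 2Q = 0.545454, giving −¼ ln(0.545454) = 0.151534.
d = 0.446909 + 0.151534 = 0.598443.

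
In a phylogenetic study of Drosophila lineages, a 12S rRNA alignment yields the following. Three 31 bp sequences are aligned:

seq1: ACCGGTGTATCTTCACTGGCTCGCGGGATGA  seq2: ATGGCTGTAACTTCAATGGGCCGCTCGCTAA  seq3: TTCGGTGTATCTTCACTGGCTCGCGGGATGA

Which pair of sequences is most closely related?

seq1 and seq3

seq1–seq2: 11/31 differ, p = 0.355, d = 0.481.
seq1–seq3: 2/31 differ, p = 0.065, d = 0.067.
seq2–seq3: 11/31 differ, p = 0.355, d = 0.481.
The smallest distance is between seq1 and seq3.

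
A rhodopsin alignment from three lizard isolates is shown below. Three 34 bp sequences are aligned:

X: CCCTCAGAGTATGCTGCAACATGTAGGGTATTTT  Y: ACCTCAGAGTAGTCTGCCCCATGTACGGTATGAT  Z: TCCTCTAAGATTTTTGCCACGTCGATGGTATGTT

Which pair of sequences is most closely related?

X–Y: 8/34 differ, p = 0.235, d = 0.282.
X–Z: 13/34 differ, p = 0.382, d = 0.535.
Y–Z: 13/34 differ, p = 0.382, d = 0.535.
The smallest distance is between X and Y.

X and Y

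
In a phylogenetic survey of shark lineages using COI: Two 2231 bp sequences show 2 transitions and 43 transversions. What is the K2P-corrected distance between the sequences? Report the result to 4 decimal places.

0.0205

P = 2/2231 ≈ 0.000896 and Q = 43/2231 ≈ 0.019274.
Under the Kimura two-parameter model, d = −½ ln(1 − 2P − Q) − ¼ ln(1 − 2Q).
1 − 2P − Q = 0.978934, giving −½ ln(0.978934) = 0.010646.
1 − 2Q = 0.961452, giving −¼ ln(0.961452) = 0.009828.
d = 0.010646 + 0.009828 = 0.020474.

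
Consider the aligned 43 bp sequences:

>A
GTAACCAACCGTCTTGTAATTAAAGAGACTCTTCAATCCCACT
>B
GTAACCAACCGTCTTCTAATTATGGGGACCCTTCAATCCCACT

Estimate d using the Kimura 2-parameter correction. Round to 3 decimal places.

0.127

Of 43 sites, 3 differences are transitions and 2 are transversions, so P = 3/43 ≈ 0.069767 and Q = 2/43 ≈ 0.046512.
Under the Kimura two-parameter model, d = −½ ln(1 − 2P − Q) − ¼ ln(1 − 2Q).
1 − 2P − Q = 0.813954, giving −½ ln(0.813954) = 0.102926.
1 − 2Q = 0.906976, giving −¼ ln(0.906976) = 0.024410.
d = 0.102926 + 0.024410 = 0.127336.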